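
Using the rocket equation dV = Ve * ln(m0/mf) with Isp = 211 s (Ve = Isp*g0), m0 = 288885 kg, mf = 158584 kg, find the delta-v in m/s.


Ve = 211 * 9.81 = 2069.91 m/s
dV = 2069.91 * ln(288885/158584) = 1241 m/s

1241 m/s


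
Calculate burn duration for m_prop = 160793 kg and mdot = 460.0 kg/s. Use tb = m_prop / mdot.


tb = 160793 / 460.0 = 349.6 s

349.6 s


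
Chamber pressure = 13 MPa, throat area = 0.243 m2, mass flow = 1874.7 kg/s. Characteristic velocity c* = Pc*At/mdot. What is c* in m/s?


c* = 13e6 * 0.243 / 1874.7 = 1685 m/s

1685 m/s


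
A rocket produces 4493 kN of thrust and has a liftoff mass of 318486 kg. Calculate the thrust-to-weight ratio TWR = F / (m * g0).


TWR = 4493000 / (318486 * 9.81) = 1.44

1.44


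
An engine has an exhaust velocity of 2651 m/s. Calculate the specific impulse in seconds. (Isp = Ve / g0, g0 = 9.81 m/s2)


Isp = Ve / g0 = 2651 / 9.81 = 270.2 s

270.2 s


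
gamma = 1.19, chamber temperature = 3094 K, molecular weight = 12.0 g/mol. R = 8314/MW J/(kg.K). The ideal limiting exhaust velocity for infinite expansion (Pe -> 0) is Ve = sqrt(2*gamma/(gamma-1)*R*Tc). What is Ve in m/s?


R = 8314 / 12.0 = 692.83 J/(kg.K)
Ve = sqrt(2 * 1.19 / (1.19 - 1) * 692.83 * 3094) = 5182 m/s

5182 m/s


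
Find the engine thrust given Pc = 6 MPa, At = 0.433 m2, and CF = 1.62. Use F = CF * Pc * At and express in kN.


F = 1.62 * 6e6 * 0.433 = 4.2088e+06 N = 4208.8 kN

4208.8 kN


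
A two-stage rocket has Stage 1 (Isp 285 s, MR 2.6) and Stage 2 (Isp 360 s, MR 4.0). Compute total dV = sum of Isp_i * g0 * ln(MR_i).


dV1 = 285 * 9.81 * ln(2.6) = 2671.5 m/s
dV2 = 360 * 9.81 * ln(4.0) = 4895.8 m/s
Total dV = 2671.5 + 4895.8 = 7567.3 m/s ~ 7567 m/s

7567 m/s


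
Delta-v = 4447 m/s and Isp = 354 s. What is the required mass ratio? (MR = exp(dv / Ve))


Ve = 354 * 9.81 = 3472.74 m/s
MR = exp(4447 / 3472.74) = 3.599

3.599


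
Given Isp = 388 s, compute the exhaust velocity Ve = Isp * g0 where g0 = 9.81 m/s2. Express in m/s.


Ve = Isp * g0 = 388 * 9.81 = 3806.3 m/s

3806.3 m/s


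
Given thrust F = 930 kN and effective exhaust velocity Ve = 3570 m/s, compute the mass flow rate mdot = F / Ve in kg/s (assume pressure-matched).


mdot = F / Ve = 930000 / 3570 = 260.5 kg/s

260.5 kg/s


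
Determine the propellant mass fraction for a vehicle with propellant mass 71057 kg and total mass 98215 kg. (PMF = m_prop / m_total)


PMF = 71057 / 98215 = 0.723

0.723


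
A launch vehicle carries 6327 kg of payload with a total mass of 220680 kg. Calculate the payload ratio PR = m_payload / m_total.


PR = 6327 / 220680 = 0.0287

0.0287


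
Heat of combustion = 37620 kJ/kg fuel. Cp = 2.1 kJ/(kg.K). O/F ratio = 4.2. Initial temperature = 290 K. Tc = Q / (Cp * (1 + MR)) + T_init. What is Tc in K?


Tc = 37620 / (2.1 * (1 + 4.2)) + 290 = 3735 K

3735 K


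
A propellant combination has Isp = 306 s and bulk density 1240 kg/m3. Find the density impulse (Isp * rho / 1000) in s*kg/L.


rho*Isp = 306 * 1240 / 1000 = 379 s*kg/L

379 s*kg/L


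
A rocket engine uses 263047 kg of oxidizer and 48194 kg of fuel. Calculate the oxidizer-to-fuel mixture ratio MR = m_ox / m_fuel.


MR = 263047 / 48194 = 5.46

5.46


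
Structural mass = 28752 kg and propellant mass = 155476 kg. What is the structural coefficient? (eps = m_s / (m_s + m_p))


eps = 28752 / (28752 + 155476) = 0.1561

0.1561


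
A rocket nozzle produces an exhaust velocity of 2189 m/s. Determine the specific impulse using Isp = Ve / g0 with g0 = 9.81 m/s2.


Isp = Ve / g0 = 2189 / 9.81 = 223.1 s

223.1 s


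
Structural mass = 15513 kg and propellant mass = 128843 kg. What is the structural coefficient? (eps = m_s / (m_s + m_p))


eps = 15513 / (15513 + 128843) = 0.1075

0.1075


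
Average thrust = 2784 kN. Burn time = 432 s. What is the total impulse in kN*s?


It = 2784 * 432 = 1202688 kN*s

1202688 kN*s


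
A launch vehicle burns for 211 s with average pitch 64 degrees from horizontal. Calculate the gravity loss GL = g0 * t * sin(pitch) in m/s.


GL = 9.81 * 211 * sin(64 deg) = 1860 m/s

1860 m/s


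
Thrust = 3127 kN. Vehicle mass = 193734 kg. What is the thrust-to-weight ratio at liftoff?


TWR = 3127000 / (193734 * 9.81) = 1.65

1.65


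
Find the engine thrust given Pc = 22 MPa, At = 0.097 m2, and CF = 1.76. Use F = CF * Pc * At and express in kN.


F = 1.76 * 22e6 * 0.097 = 3.7558e+06 N = 3755.8 kN

3755.8 kN


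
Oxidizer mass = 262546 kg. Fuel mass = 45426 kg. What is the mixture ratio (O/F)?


MR = 262546 / 45426 = 5.78

5.78


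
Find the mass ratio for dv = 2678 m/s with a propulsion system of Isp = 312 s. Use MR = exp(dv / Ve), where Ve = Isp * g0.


Ve = 312 * 9.81 = 3060.72 m/s
MR = exp(2678 / 3060.72) = 2.399

2.399


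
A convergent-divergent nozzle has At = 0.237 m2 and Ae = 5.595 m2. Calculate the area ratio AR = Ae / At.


AR = 5.595 / 0.237 = 23.6

23.6


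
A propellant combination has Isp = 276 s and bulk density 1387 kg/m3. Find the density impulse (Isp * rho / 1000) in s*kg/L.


rho*Isp = 276 * 1387 / 1000 = 383 s*kg/L

383 s*kg/L


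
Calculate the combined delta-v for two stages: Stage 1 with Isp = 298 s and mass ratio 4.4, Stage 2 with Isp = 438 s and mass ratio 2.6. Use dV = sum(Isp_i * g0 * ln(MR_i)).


dV1 = 298 * 9.81 * ln(4.4) = 4331.3 m/s
dV2 = 438 * 9.81 * ln(2.6) = 4105.6 m/s
Total dV = 4331.3 + 4105.6 = 8436.9 m/s ~ 8437 m/s

8437 m/s


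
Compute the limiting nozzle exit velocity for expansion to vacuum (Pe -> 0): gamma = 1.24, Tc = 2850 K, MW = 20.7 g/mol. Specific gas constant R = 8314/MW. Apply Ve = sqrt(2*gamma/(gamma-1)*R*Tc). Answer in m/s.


R = 8314 / 20.7 = 401.64 J/(kg.K)
Ve = sqrt(2 * 1.24 / (1.24 - 1) * 401.64 * 2850) = 3439 m/s

3439 m/s


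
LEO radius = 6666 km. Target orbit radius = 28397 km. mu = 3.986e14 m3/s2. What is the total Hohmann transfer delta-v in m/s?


V1 = sqrt(mu/r1) = 7732.79 m/s
dV1 = V1*(sqrt(2*r2/(r1+r2)) - 1) = 2108.75 m/s
V2 = sqrt(mu/r2) = 3746.56 m/s
dV2 = V2*(1 - sqrt(2*r1/(r1+r2))) = 1436.33 m/s
Total dV = 3545 m/s

3545 m/s


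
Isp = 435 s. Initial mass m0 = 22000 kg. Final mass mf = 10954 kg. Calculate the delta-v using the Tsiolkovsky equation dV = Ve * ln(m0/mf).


Ve = 435 * 9.81 = 4267.35 m/s
dV = 4267.35 * ln(22000/10954) = 2976 m/s

2976 m/s


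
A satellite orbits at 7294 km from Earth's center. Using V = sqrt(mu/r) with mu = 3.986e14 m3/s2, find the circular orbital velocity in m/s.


V = sqrt(3.986e14 / 7294000) = 7392 m/s

7392 m/s


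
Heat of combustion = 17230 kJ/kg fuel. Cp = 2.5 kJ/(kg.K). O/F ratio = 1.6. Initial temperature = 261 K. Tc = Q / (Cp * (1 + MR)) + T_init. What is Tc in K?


Tc = 17230 / (2.5 * (1 + 1.6)) + 261 = 2912 K

2912 K


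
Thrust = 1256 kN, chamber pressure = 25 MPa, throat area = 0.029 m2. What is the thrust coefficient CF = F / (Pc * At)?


CF = 1256000 / (25e6 * 0.029) = 1.73

1.73


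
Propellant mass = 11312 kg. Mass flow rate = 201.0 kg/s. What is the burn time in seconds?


tb = 11312 / 201.0 = 56.3 s

56.3 s


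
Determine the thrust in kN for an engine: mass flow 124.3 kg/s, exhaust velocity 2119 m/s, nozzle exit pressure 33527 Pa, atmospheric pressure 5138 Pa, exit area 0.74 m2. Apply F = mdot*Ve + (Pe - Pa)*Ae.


F = 124.3 * 2119 + (33527 - 5138) * 0.74 = 284400.0 N = 284.4 kN

284.4 kN


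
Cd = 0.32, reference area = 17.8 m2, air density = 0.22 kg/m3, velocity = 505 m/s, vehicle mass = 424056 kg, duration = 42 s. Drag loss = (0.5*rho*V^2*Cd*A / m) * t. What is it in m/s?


D = 0.5 * 0.22 * 505^2 * 0.32 * 17.8 = 159788.46 N
a = 159788.46 / 424056 = 0.3768 m/s2
dV = 0.3768 * 42 = 15.8 m/s

15.8 m/s


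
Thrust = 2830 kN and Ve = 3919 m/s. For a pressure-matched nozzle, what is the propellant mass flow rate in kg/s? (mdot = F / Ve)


mdot = F / Ve = 2830000 / 3919 = 722.1 kg/s

722.1 kg/s


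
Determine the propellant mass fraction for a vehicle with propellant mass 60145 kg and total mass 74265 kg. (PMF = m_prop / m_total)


PMF = 60145 / 74265 = 0.81

0.81


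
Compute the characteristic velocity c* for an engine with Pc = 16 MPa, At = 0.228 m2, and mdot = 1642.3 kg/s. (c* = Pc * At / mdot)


c* = 16e6 * 0.228 / 1642.3 = 2221 m/s

2221 m/s


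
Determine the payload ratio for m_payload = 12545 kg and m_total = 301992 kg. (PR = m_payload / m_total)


PR = 12545 / 301992 = 0.0415

0.0415


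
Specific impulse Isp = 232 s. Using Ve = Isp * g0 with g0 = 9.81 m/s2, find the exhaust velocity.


Ve = Isp * g0 = 232 * 9.81 = 2275.9 m/s

2275.9 m/s


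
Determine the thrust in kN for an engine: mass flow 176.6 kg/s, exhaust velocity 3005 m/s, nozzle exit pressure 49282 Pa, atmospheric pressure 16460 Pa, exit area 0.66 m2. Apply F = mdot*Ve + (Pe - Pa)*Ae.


F = 176.6 * 3005 + (49282 - 16460) * 0.66 = 552346.0 N = 552.3 kN

552.3 kN


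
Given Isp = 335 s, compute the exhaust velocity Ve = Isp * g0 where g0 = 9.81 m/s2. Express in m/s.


Ve = Isp * g0 = 335 * 9.81 = 3286.4 m/s

3286.4 m/s


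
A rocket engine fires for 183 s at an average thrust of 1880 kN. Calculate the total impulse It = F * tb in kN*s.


It = 1880 * 183 = 344040 kN*s

344040 kN*s


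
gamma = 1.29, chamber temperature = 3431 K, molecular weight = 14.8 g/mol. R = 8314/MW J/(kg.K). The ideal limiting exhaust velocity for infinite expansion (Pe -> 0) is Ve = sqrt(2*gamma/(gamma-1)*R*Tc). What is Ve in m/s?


R = 8314 / 14.8 = 561.76 J/(kg.K)
Ve = sqrt(2 * 1.29 / (1.29 - 1) * 561.76 * 3431) = 4141 m/s

4141 m/s


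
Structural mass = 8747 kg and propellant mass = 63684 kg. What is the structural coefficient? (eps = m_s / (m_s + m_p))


eps = 8747 / (8747 + 63684) = 0.1208

0.1208


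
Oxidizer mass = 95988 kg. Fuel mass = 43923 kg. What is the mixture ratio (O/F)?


MR = 95988 / 43923 = 2.19

2.19


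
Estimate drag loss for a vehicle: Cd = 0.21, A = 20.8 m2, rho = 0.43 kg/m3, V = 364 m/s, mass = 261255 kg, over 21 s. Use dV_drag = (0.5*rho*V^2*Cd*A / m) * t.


D = 0.5 * 0.43 * 364^2 * 0.21 * 20.8 = 124429.64 N
a = 124429.64 / 261255 = 0.4763 m/s2
dV = 0.4763 * 21 = 10.0 m/s

10.0 m/s


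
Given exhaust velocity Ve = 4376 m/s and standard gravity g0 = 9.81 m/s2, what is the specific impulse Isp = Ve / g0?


Isp = Ve / g0 = 4376 / 9.81 = 446.1 s

446.1 s


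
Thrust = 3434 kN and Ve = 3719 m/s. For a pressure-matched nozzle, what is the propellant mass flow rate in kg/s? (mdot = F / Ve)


mdot = F / Ve = 3434000 / 3719 = 923.4 kg/s

923.4 kg/s


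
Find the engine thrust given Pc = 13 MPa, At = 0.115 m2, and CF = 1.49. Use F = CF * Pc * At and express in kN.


F = 1.49 * 13e6 * 0.115 = 2.2276e+06 N = 2227.6 kN

2227.6 kN


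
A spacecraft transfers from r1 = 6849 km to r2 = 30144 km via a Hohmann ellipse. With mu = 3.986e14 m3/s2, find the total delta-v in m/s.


V1 = sqrt(mu/r1) = 7628.78 m/s
dV1 = V1*(sqrt(2*r2/(r1+r2)) - 1) = 2110.14 m/s
V2 = sqrt(mu/r2) = 3636.37 m/s
dV2 = V2*(1 - sqrt(2*r1/(r1+r2))) = 1423.6 m/s
Total dV = 3534 m/s

3534 m/s


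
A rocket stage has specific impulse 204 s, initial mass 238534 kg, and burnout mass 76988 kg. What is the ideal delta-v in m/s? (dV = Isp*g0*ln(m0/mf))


Ve = 204 * 9.81 = 2001.24 m/s
dV = 2001.24 * ln(238534/76988) = 2263 m/s

2263 m/s


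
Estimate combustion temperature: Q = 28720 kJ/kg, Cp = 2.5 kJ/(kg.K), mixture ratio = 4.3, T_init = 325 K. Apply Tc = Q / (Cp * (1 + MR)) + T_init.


Tc = 28720 / (2.5 * (1 + 4.3)) + 325 = 2493 K

2493 K


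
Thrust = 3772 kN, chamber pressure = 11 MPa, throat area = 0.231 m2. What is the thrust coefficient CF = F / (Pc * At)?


CF = 3772000 / (11e6 * 0.231) = 1.48

1.48


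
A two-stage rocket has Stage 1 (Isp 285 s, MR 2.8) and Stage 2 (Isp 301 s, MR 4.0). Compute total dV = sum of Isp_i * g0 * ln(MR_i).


dV1 = 285 * 9.81 * ln(2.8) = 2878.7 m/s
dV2 = 301 * 9.81 * ln(4.0) = 4093.5 m/s
Total dV = 2878.7 + 4093.5 = 6972.2 m/s ~ 6972 m/s

6972 m/s


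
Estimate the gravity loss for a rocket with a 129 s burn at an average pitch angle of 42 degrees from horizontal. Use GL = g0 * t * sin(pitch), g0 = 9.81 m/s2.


GL = 9.81 * 129 * sin(42 deg) = 847 m/s

847 m/s


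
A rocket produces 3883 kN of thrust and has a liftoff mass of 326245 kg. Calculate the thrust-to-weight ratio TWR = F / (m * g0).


TWR = 3883000 / (326245 * 9.81) = 1.21

1.21


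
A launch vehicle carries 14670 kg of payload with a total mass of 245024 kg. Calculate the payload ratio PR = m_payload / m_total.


PR = 14670 / 245024 = 0.0599

0.0599


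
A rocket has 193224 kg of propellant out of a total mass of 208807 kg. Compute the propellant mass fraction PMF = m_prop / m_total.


PMF = 193224 / 208807 = 0.925

0.925


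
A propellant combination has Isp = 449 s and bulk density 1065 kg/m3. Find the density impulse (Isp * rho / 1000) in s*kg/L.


rho*Isp = 449 * 1065 / 1000 = 478 s*kg/L

478 s*kg/L


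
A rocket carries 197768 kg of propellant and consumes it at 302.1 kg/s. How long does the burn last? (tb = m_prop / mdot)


tb = 197768 / 302.1 = 654.6 s

654.6 s


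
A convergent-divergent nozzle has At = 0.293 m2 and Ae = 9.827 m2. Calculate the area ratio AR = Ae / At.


AR = 9.827 / 0.293 = 33.5

33.5


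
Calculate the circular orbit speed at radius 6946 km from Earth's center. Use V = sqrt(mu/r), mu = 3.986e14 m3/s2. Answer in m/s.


V = sqrt(3.986e14 / 6946000) = 7575 m/s

7575 m/s


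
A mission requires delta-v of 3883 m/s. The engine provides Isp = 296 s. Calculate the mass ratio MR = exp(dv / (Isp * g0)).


Ve = 296 * 9.81 = 2903.76 m/s
MR = exp(3883 / 2903.76) = 3.808

3.808


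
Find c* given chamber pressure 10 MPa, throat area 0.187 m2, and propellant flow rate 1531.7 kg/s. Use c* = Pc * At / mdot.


c* = 10e6 * 0.187 / 1531.7 = 1221 m/s

1221 m/s


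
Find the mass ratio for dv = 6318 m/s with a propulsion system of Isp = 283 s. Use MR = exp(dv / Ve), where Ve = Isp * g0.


Ve = 283 * 9.81 = 2776.23 m/s
MR = exp(6318 / 2776.23) = 9.735

9.735


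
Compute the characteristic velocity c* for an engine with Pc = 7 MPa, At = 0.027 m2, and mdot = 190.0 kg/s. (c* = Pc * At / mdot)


c* = 7e6 * 0.027 / 190.0 = 995 m/s

995 m/s


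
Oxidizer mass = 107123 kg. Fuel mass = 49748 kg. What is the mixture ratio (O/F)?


MR = 107123 / 49748 = 2.15

2.15


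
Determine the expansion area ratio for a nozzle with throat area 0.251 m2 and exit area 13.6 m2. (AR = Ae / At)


AR = 13.6 / 0.251 = 54.2

54.2


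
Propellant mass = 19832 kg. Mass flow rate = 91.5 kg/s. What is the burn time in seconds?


tb = 19832 / 91.5 = 216.7 s

216.7 s


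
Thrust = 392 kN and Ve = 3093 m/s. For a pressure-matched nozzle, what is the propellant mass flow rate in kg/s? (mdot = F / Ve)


mdot = F / Ve = 392000 / 3093 = 126.7 kg/s

126.7 kg/s


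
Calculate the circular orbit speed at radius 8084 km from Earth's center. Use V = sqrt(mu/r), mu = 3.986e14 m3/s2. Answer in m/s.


V = sqrt(3.986e14 / 8084000) = 7022 m/s

7022 m/s


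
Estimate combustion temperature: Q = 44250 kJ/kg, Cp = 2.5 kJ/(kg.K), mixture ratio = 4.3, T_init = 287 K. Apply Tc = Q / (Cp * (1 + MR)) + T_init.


Tc = 44250 / (2.5 * (1 + 4.3)) + 287 = 3627 K

3627 K


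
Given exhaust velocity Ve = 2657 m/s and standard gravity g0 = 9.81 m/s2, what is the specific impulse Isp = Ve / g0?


Isp = Ve / g0 = 2657 / 9.81 = 270.8 s

270.8 s


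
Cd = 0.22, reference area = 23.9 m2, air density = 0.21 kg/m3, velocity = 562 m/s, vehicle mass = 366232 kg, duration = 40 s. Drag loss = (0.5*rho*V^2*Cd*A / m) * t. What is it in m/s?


D = 0.5 * 0.21 * 562^2 * 0.22 * 23.9 = 174374.31 N
a = 174374.31 / 366232 = 0.4761 m/s2
dV = 0.4761 * 40 = 19.0 m/s

19.0 m/s


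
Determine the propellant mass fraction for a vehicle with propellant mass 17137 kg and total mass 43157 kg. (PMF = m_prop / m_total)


PMF = 17137 / 43157 = 0.397

0.397


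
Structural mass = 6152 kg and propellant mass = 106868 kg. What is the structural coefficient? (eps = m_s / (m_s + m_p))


eps = 6152 / (6152 + 106868) = 0.0544

0.0544


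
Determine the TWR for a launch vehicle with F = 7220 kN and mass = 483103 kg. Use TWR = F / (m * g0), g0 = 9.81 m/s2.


TWR = 7220000 / (483103 * 9.81) = 1.52

1.52


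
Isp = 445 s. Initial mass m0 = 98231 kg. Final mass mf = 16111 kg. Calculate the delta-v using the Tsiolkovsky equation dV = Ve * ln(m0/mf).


Ve = 445 * 9.81 = 4365.45 m/s
dV = 4365.45 * ln(98231/16111) = 7892 m/s

7892 m/s


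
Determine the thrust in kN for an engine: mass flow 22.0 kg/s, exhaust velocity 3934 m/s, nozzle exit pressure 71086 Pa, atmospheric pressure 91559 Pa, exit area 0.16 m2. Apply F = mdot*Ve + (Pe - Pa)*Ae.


F = 22.0 * 3934 + (71086 - 91559) * 0.16 = 83272.0 N = 83.3 kN

83.3 kN


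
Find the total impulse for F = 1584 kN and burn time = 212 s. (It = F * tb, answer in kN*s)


It = 1584 * 212 = 335808 kN*s

335808 kN*s


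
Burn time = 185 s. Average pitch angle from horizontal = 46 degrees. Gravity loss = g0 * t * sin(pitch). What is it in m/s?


GL = 9.81 * 185 * sin(46 deg) = 1305 m/s

1305 m/s


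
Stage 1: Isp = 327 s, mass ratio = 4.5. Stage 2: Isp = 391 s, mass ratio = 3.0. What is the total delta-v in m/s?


dV1 = 327 * 9.81 * ln(4.5) = 4824.9 m/s
dV2 = 391 * 9.81 * ln(3.0) = 4214.0 m/s
Total dV = 4824.9 + 4214.0 = 9038.9 m/s ~ 9039 m/s

9039 m/s


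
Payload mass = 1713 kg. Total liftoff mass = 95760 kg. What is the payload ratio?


PR = 1713 / 95760 = 0.0179

0.0179


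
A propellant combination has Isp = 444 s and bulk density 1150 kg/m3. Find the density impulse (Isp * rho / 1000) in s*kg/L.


rho*Isp = 444 * 1150 / 1000 = 511 s*kg/L

511 s*kg/L


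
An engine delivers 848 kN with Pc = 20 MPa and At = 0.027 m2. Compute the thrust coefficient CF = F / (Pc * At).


CF = 848000 / (20e6 * 0.027) = 1.57

1.57


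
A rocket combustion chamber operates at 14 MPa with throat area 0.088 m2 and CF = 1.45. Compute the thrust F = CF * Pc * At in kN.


F = 1.45 * 14e6 * 0.088 = 1.7864e+06 N = 1786.4 kN

1786.4 kN


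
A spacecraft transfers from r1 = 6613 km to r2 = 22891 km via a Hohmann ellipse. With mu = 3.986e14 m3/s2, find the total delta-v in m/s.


V1 = sqrt(mu/r1) = 7763.71 m/s
dV1 = V1*(sqrt(2*r2/(r1+r2)) - 1) = 1907.4 m/s
V2 = sqrt(mu/r2) = 4172.88 m/s
dV2 = V2*(1 - sqrt(2*r1/(r1+r2))) = 1378.99 m/s
Total dV = 3286 m/s

3286 m/s


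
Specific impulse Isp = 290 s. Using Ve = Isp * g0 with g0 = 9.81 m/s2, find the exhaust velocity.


Ve = Isp * g0 = 290 * 9.81 = 2844.9 m/s

2844.9 m/s


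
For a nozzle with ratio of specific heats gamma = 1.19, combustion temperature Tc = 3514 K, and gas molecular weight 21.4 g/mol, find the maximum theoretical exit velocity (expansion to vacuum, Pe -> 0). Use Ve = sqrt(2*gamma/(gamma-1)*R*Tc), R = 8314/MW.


R = 8314 / 21.4 = 388.5 J/(kg.K)
Ve = sqrt(2 * 1.19 / (1.19 - 1) * 388.5 * 3514) = 4135 m/s

4135 m/s


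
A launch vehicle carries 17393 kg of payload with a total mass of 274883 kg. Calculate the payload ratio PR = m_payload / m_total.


PR = 17393 / 274883 = 0.0633

0.0633


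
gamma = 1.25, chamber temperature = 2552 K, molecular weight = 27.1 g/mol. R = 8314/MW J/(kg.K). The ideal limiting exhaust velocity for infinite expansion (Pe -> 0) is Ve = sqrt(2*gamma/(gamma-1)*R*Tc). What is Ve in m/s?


R = 8314 / 27.1 = 306.79 J/(kg.K)
Ve = sqrt(2 * 1.25 / (1.25 - 1) * 306.79 * 2552) = 2798 m/s

2798 m/s


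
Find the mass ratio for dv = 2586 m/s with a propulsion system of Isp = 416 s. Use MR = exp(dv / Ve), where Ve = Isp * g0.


Ve = 416 * 9.81 = 4080.96 m/s
MR = exp(2586 / 4080.96) = 1.885

1.885


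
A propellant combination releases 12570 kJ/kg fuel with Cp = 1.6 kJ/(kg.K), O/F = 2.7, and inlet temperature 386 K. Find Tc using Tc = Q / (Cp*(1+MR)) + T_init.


Tc = 12570 / (1.6 * (1 + 2.7)) + 386 = 2509 K

2509 K


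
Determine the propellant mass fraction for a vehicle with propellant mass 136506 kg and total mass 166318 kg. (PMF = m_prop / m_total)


PMF = 136506 / 166318 = 0.821

0.821


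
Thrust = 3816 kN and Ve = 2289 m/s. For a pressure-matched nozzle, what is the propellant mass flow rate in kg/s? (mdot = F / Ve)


mdot = F / Ve = 3816000 / 2289 = 1667.1 kg/s

1667.1 kg/s


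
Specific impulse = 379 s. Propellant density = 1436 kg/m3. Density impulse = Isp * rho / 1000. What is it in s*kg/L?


rho*Isp = 379 * 1436 / 1000 = 544 s*kg/L

544 s*kg/L


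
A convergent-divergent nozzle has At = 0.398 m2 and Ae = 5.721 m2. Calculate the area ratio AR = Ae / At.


AR = 5.721 / 0.398 = 14.4

14.4


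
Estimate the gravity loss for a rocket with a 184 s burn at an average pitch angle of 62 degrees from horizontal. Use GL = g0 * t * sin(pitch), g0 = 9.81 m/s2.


GL = 9.81 * 184 * sin(62 deg) = 1594 m/s

1594 m/s


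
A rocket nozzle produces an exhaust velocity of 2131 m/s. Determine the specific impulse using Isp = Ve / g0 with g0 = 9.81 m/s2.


Isp = Ve / g0 = 2131 / 9.81 = 217.2 s

217.2 s


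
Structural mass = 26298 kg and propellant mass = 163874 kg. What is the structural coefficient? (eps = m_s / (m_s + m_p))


eps = 26298 / (26298 + 163874) = 0.1383

0.1383


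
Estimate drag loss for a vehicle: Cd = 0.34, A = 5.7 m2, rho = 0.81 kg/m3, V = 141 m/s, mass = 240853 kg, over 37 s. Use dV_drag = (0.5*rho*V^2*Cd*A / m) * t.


D = 0.5 * 0.81 * 141^2 * 0.34 * 5.7 = 15604.4 N
a = 15604.4 / 240853 = 0.0648 m/s2
dV = 0.0648 * 37 = 2.4 m/s

2.4 m/s


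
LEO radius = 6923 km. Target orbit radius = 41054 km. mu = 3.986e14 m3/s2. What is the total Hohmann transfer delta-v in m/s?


V1 = sqrt(mu/r1) = 7587.9 m/s
dV1 = V1*(sqrt(2*r2/(r1+r2)) - 1) = 2338.64 m/s
V2 = sqrt(mu/r2) = 3115.95 m/s
dV2 = V2*(1 - sqrt(2*r1/(r1+r2))) = 1442.03 m/s
Total dV = 3781 m/s

3781 m/s


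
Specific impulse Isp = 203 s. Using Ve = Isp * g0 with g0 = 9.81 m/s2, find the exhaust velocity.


Ve = Isp * g0 = 203 * 9.81 = 1991.4 m/s

1991.4 m/s


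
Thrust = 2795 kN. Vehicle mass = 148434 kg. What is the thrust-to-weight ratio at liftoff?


TWR = 2795000 / (148434 * 9.81) = 1.92

1.92


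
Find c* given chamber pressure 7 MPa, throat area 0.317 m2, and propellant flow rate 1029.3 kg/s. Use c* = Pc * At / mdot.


c* = 7e6 * 0.317 / 1029.3 = 2156 m/s

2156 m/s


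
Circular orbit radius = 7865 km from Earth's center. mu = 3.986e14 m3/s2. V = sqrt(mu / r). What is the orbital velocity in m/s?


V = sqrt(3.986e14 / 7865000) = 7119 m/s

7119 m/s


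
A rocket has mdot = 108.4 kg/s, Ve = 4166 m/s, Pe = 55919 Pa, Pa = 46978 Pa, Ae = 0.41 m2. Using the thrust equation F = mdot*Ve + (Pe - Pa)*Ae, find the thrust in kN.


F = 108.4 * 4166 + (55919 - 46978) * 0.41 = 455260.0 N = 455.3 kN

455.3 kN


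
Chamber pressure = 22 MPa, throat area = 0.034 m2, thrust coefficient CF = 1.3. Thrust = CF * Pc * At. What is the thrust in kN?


F = 1.3 * 22e6 * 0.034 = 972400.0 N = 972.4 kN

972.4 kN


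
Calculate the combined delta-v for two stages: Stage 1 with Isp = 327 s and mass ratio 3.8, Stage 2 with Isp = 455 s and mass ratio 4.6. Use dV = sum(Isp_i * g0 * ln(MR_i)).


dV1 = 327 * 9.81 * ln(3.8) = 4282.5 m/s
dV2 = 455 * 9.81 * ln(4.6) = 6811.6 m/s
Total dV = 4282.5 + 6811.6 = 11094.1 m/s ~ 11094 m/s

11094 m/s


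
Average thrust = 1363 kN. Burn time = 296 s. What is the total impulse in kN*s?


It = 1363 * 296 = 403448 kN*s

403448 kN*s


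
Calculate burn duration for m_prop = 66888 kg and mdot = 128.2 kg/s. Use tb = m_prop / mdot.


tb = 66888 / 128.2 = 521.7 s

521.7 s


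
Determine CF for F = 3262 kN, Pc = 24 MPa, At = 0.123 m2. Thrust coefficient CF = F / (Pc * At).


CF = 3262000 / (24e6 * 0.123) = 1.11

1.11


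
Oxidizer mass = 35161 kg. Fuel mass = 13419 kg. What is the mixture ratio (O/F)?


MR = 35161 / 13419 = 2.62

2.62


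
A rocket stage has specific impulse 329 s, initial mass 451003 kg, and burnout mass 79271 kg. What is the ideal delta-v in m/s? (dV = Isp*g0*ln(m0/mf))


Ve = 329 * 9.81 = 3227.49 m/s
dV = 3227.49 * ln(451003/79271) = 5611 m/s

5611 m/s


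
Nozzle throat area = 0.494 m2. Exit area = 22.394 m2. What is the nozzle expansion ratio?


AR = 22.394 / 0.494 = 45.3

45.3


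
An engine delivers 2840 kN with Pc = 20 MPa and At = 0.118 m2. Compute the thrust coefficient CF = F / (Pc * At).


CF = 2840000 / (20e6 * 0.118) = 1.2

1.2


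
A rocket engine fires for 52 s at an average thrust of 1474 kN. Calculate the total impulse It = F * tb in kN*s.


It = 1474 * 52 = 76648 kN*s

76648 kN*s


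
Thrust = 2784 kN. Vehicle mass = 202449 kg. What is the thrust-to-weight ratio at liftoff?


TWR = 2784000 / (202449 * 9.81) = 1.4

1.4


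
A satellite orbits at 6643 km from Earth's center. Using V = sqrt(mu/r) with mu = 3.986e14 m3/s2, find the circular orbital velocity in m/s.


V = sqrt(3.986e14 / 6643000) = 7746 m/s

7746 m/s


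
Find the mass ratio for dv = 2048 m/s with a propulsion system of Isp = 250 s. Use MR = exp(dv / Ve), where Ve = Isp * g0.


Ve = 250 * 9.81 = 2452.5 m/s
MR = exp(2048 / 2452.5) = 2.305

2.305


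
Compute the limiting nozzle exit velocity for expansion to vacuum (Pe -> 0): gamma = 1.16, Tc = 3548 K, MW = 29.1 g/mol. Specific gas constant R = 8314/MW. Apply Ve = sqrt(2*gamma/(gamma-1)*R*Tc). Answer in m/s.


R = 8314 / 29.1 = 285.7 J/(kg.K)
Ve = sqrt(2 * 1.16 / (1.16 - 1) * 285.7 * 3548) = 3834 m/s

3834 m/s


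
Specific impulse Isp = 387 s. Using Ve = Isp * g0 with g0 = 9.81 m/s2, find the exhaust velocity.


Ve = Isp * g0 = 387 * 9.81 = 3796.5 m/s

3796.5 m/s


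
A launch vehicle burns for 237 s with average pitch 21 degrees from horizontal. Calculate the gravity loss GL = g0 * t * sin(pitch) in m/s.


GL = 9.81 * 237 * sin(21 deg) = 833 m/s

833 m/s


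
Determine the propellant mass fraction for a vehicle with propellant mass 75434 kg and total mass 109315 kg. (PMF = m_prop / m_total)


PMF = 75434 / 109315 = 0.69

0.69


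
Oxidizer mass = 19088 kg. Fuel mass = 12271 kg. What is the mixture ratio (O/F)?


MR = 19088 / 12271 = 1.56

1.56


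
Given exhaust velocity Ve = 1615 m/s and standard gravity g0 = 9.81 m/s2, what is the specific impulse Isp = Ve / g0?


Isp = Ve / g0 = 1615 / 9.81 = 164.6 s

164.6 s


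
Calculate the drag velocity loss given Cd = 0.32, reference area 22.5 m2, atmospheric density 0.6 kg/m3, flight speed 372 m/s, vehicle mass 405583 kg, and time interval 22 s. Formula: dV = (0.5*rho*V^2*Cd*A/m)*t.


D = 0.5 * 0.6 * 372^2 * 0.32 * 22.5 = 298909.44 N
a = 298909.44 / 405583 = 0.737 m/s2
dV = 0.737 * 22 = 16.2 m/s

16.2 m/s


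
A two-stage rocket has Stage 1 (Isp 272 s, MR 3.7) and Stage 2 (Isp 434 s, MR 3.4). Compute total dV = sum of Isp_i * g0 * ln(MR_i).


dV1 = 272 * 9.81 * ln(3.7) = 3491.1 m/s
dV2 = 434 * 9.81 * ln(3.4) = 5210.3 m/s
Total dV = 3491.1 + 5210.3 = 8701.4 m/s ~ 8701 m/s

8701 m/s


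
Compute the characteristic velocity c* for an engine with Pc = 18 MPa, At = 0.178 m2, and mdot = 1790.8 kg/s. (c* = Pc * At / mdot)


c* = 18e6 * 0.178 / 1790.8 = 1789 m/s

1789 m/s


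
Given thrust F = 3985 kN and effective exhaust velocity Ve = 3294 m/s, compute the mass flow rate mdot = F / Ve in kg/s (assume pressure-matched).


mdot = F / Ve = 3985000 / 3294 = 1209.8 kg/s

1209.8 kg/s


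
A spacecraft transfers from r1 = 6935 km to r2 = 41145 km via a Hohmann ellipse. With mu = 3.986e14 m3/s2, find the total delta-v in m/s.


V1 = sqrt(mu/r1) = 7581.33 m/s
dV1 = V1*(sqrt(2*r2/(r1+r2)) - 1) = 2336.96 m/s
V2 = sqrt(mu/r2) = 3112.51 m/s
dV2 = V2*(1 - sqrt(2*r1/(r1+r2))) = 1440.78 m/s
Total dV = 3778 m/s

3778 m/s


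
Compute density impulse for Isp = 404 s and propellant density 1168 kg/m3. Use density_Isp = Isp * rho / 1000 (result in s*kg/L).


rho*Isp = 404 * 1168 / 1000 = 472 s*kg/L

472 s*kg/L


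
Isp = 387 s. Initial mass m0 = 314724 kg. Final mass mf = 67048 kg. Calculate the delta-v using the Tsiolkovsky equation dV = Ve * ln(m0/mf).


Ve = 387 * 9.81 = 3796.47 m/s
dV = 3796.47 * ln(314724/67048) = 5870 m/s

5870 m/s


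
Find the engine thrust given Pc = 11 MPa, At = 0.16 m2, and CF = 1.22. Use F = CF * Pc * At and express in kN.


F = 1.22 * 11e6 * 0.16 = 2.1472e+06 N = 2147.2 kN

2147.2 kN


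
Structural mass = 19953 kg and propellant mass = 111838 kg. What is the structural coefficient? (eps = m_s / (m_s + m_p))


eps = 19953 / (19953 + 111838) = 0.1514

0.1514


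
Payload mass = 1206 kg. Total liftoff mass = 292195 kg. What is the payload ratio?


PR = 1206 / 292195 = 0.0041

0.0041


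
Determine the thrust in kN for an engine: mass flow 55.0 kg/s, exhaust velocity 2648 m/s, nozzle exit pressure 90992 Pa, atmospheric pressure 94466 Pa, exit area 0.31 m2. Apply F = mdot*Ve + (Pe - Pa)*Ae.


F = 55.0 * 2648 + (90992 - 94466) * 0.31 = 144563.0 N = 144.6 kN

144.6 kN


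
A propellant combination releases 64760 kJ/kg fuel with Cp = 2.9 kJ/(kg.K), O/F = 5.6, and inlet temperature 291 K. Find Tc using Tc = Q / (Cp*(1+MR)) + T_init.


Tc = 64760 / (2.9 * (1 + 5.6)) + 291 = 3674 K

3674 K


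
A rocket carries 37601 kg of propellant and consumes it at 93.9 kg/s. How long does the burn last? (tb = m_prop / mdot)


tb = 37601 / 93.9 = 400.4 s

400.4 s


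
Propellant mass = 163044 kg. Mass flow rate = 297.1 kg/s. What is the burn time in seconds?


tb = 163044 / 297.1 = 548.8 s

548.8 s


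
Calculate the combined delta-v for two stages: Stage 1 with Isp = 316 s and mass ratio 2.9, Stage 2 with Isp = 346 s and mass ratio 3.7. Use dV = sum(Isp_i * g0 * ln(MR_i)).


dV1 = 316 * 9.81 * ln(2.9) = 3300.6 m/s
dV2 = 346 * 9.81 * ln(3.7) = 4440.8 m/s
Total dV = 3300.6 + 4440.8 = 7741.4 m/s ~ 7741 m/s

7741 m/s


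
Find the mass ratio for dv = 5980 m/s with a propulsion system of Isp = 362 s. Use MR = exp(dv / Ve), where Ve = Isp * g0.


Ve = 362 * 9.81 = 3551.22 m/s
MR = exp(5980 / 3551.22) = 5.387

5.387


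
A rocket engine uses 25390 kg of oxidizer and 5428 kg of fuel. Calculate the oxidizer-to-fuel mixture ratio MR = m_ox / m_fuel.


MR = 25390 / 5428 = 4.68

4.68


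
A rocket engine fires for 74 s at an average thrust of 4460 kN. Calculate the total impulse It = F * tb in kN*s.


It = 4460 * 74 = 330040 kN*s

330040 kN*s


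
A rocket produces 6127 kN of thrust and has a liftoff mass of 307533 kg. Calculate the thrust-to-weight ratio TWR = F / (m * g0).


TWR = 6127000 / (307533 * 9.81) = 2.03

2.03


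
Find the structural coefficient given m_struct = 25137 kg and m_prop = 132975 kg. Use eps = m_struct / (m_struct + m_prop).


eps = 25137 / (25137 + 132975) = 0.159

0.159


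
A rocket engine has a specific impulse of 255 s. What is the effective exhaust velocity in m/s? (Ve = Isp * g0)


Ve = Isp * g0 = 255 * 9.81 = 2501.6 m/s

2501.6 m/s


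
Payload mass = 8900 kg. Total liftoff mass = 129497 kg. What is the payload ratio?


PR = 8900 / 129497 = 0.0687

0.0687


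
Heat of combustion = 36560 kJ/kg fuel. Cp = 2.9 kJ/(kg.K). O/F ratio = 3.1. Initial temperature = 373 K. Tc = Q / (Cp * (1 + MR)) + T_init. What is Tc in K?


Tc = 36560 / (2.9 * (1 + 3.1)) + 373 = 3448 K

3448 K


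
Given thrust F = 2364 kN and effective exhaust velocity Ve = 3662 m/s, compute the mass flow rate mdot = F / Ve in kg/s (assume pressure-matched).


mdot = F / Ve = 2364000 / 3662 = 645.5 kg/s

645.5 kg/s


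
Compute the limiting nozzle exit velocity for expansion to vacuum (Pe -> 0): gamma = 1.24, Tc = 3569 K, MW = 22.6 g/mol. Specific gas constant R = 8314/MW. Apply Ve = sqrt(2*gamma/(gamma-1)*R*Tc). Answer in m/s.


R = 8314 / 22.6 = 367.88 J/(kg.K)
Ve = sqrt(2 * 1.24 / (1.24 - 1) * 367.88 * 3569) = 3683 m/s

3683 m/s


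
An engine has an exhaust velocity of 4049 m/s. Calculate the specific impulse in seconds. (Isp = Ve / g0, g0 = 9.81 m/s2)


Isp = Ve / g0 = 4049 / 9.81 = 412.7 s

412.7 s


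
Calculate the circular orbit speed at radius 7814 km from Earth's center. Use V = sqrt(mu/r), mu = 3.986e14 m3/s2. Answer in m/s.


V = sqrt(3.986e14 / 7814000) = 7142 m/s

7142 m/s


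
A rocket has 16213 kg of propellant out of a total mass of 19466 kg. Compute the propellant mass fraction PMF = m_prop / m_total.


PMF = 16213 / 19466 = 0.833

0.833


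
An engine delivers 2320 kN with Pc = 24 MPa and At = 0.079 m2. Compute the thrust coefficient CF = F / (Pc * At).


CF = 2320000 / (24e6 * 0.079) = 1.22

1.22


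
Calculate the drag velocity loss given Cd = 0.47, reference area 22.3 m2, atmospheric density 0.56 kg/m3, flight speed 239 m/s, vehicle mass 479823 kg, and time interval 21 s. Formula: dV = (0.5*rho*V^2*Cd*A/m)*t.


D = 0.5 * 0.56 * 239^2 * 0.47 * 22.3 = 167631.86 N
a = 167631.86 / 479823 = 0.3494 m/s2
dV = 0.3494 * 21 = 7.3 m/s

7.3 m/s


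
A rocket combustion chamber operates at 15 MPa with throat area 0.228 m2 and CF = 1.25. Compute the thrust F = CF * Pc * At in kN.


F = 1.25 * 15e6 * 0.228 = 4.2750e+06 N = 4275.0 kN

4275.0 kN


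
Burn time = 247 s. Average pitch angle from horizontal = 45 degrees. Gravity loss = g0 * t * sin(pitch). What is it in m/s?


GL = 9.81 * 247 * sin(45 deg) = 1713 m/s

1713 m/s


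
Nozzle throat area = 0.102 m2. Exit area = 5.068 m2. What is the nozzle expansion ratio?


AR = 5.068 / 0.102 = 49.7

49.7


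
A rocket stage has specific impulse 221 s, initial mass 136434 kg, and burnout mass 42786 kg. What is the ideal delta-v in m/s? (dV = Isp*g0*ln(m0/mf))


Ve = 221 * 9.81 = 2168.01 m/s
dV = 2168.01 * ln(136434/42786) = 2514 m/s

2514 m/s


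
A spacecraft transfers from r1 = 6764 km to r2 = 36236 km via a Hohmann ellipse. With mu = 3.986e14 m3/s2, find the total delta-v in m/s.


V1 = sqrt(mu/r1) = 7676.56 m/s
dV1 = V1*(sqrt(2*r2/(r1+r2)) - 1) = 2289.36 m/s
V2 = sqrt(mu/r2) = 3316.64 m/s
dV2 = V2*(1 - sqrt(2*r1/(r1+r2))) = 1456.35 m/s
Total dV = 3746 m/s

3746 m/s


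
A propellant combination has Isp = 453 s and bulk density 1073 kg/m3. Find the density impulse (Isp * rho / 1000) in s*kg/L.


rho*Isp = 453 * 1073 / 1000 = 486 s*kg/L

486 s*kg/L


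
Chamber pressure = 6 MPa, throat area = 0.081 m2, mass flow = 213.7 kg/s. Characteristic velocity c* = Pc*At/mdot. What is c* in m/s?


c* = 6e6 * 0.081 / 213.7 = 2274 m/s

2274 m/s


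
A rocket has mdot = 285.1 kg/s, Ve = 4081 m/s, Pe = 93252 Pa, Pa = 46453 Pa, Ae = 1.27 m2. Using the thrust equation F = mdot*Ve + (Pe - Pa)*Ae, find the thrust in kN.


F = 285.1 * 4081 + (93252 - 46453) * 1.27 = 1.2229e+06 N = 1222.9 kN

1222.9 kN


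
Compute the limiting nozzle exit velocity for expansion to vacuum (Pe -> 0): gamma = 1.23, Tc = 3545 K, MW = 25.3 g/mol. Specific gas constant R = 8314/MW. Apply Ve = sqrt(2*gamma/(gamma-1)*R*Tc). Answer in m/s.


R = 8314 / 25.3 = 328.62 J/(kg.K)
Ve = sqrt(2 * 1.23 / (1.23 - 1) * 328.62 * 3545) = 3530 m/s

3530 m/s


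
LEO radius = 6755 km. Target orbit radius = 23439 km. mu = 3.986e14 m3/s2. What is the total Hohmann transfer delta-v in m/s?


V1 = sqrt(mu/r1) = 7681.68 m/s
dV1 = V1*(sqrt(2*r2/(r1+r2)) - 1) = 1889.83 m/s
V2 = sqrt(mu/r2) = 4123.81 m/s
dV2 = V2*(1 - sqrt(2*r1/(r1+r2))) = 1365.36 m/s
Total dV = 3255 m/s

3255 m/s


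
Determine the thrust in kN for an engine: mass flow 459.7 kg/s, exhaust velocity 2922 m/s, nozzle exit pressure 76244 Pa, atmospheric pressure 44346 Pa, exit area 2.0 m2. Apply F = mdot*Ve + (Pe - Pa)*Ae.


F = 459.7 * 2922 + (76244 - 44346) * 2.0 = 1.4070e+06 N = 1407.0 kN

1407.0 kN


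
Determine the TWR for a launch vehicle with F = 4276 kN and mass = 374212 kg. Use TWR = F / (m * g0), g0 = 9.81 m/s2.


TWR = 4276000 / (374212 * 9.81) = 1.16

1.16


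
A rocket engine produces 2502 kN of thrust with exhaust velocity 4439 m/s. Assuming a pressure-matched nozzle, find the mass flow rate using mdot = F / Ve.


mdot = F / Ve = 2502000 / 4439 = 563.6 kg/s

563.6 kg/s


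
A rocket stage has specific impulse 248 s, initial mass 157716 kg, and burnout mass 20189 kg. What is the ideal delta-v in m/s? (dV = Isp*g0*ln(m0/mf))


Ve = 248 * 9.81 = 2432.88 m/s
dV = 2432.88 * ln(157716/20189) = 5001 m/s

5001 m/s


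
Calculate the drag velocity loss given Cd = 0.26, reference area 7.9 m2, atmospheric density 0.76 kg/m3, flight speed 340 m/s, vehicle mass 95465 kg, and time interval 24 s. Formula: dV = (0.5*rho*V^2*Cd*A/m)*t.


D = 0.5 * 0.76 * 340^2 * 0.26 * 7.9 = 90228.11 N
a = 90228.11 / 95465 = 0.9451 m/s2
dV = 0.9451 * 24 = 22.7 m/s

22.7 m/s


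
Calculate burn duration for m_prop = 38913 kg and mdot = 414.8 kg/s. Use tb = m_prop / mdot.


tb = 38913 / 414.8 = 93.8 s

93.8 s


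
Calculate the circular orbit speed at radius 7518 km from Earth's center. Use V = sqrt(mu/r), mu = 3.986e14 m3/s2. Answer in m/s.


V = sqrt(3.986e14 / 7518000) = 7281 m/s

7281 m/s


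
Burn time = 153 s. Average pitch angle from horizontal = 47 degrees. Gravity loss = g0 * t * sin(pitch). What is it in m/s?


GL = 9.81 * 153 * sin(47 deg) = 1098 m/s

1098 m/s


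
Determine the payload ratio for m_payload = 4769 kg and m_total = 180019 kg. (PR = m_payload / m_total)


PR = 4769 / 180019 = 0.0265

0.0265


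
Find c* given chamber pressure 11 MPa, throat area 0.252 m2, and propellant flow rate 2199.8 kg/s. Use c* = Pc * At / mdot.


c* = 11e6 * 0.252 / 2199.8 = 1260 m/s

1260 m/s


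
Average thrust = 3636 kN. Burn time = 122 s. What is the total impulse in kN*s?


It = 3636 * 122 = 443592 kN*s

443592 kN*s


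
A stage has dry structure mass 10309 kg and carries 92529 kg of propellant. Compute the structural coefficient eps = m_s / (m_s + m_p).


eps = 10309 / (10309 + 92529) = 0.1002

0.1002


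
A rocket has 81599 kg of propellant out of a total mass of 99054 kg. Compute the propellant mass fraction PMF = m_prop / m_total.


PMF = 81599 / 99054 = 0.824

0.824


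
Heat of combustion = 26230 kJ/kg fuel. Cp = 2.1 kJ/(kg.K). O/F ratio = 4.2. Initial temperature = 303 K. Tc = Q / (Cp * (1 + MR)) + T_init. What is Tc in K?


Tc = 26230 / (2.1 * (1 + 4.2)) + 303 = 2705 K

2705 K


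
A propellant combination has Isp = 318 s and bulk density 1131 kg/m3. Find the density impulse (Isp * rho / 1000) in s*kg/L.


rho*Isp = 318 * 1131 / 1000 = 360 s*kg/L

360 s*kg/L


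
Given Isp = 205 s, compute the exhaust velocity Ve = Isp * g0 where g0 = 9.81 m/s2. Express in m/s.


Ve = Isp * g0 = 205 * 9.81 = 2011.1 m/s

2011.1 m/s


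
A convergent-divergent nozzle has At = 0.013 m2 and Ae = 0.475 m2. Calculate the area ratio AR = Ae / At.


AR = 0.475 / 0.013 = 36.5

36.5


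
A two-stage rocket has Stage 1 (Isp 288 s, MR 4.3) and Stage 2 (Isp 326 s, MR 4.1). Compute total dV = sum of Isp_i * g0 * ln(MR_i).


dV1 = 288 * 9.81 * ln(4.3) = 4121.0 m/s
dV2 = 326 * 9.81 * ln(4.1) = 4512.4 m/s
Total dV = 4121.0 + 4512.4 = 8633.4 m/s ~ 8633 m/s

8633 m/s


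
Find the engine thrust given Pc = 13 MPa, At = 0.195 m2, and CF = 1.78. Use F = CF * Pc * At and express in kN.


F = 1.78 * 13e6 * 0.195 = 4.5123e+06 N = 4512.3 kN

4512.3 kN


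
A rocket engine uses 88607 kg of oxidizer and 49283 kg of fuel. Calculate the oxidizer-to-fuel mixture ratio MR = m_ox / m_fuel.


MR = 88607 / 49283 = 1.8

1.8


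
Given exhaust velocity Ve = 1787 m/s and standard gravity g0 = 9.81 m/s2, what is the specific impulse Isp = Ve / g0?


Isp = Ve / g0 = 1787 / 9.81 = 182.2 s

182.2 s
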